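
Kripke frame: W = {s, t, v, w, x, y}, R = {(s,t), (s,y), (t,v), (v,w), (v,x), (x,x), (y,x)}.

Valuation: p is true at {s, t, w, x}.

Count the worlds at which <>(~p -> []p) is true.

5

s: successors {t, y}; ~p -> []p there: t:T, y:T. ✓
t: successors {v}; ~p -> []p there: v:T. ✓
v: successors {w, x}; ~p -> []p there: w:T, x:T. ✓
w: no successors, so <>(~p -> []p) fails. ✗
x: successors {x}; ~p -> []p there: x:T. ✓
y: successors {x}; ~p -> []p there: x:T. ✓
Satisfying worlds: {s, t, v, x, y}.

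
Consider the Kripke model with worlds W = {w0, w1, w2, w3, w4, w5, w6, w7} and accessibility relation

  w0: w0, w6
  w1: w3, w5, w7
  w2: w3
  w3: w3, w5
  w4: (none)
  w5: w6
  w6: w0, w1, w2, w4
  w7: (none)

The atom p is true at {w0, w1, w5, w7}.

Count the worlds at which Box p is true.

2

w0: successors {w0, w6}; p there: w0:T, w6:F. ✗
w1: successors {w3, w5, w7}; p there: w3:F, w5:T, w7:T. ✗
w2: successors {w3}; p there: w3:F. ✗
w3: successors {w3, w5}; p there: w3:F, w5:T. ✗
w4: no successors, so Box p holds vacuously. ✓
w5: successors {w6}; p there: w6:F. ✗
w6: successors {w0, w1, w2, w4}; p there: w0:T, w1:T, w2:F, w4:F. ✗
w7: no successors, so Box p holds vacuously. ✓
Satisfying worlds: {w4, w7}.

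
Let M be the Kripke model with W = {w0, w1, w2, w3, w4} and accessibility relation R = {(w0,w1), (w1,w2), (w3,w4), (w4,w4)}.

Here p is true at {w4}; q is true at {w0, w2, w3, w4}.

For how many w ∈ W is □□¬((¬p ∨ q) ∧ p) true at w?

w0: successors {w1}; □¬((¬p ∨ q) ∧ p) there: w1:T. ✓
w1: successors {w2}; □¬((¬p ∨ q) ∧ p) there: w2:T. ✓
w2: no successors, so □□¬((¬p ∨ q) ∧ p) holds vacuously. ✓
w3: successors {w4}; □¬((¬p ∨ q) ∧ p) there: w4:F. ✗
w4: successors {w4}; □¬((¬p ∨ q) ∧ p) there: w4:F. ✗
Satisfying worlds: {w0, w1, w2}.

3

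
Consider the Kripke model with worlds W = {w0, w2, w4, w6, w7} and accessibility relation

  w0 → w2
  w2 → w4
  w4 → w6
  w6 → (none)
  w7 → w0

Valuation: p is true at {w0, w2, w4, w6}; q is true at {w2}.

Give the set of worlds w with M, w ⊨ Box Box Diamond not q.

{w0, w4, w6, w7}

w0: successors {w2}; Box Diamond not q there: w2:T. ✓
w2: successors {w4}; Box Diamond not q there: w4:F. ✗
w4: successors {w6}; Box Diamond not q there: w6:T. ✓
w6: no successors, so Box Box Diamond not q holds vacuously. ✓
w7: successors {w0}; Box Diamond not q there: w0:T. ✓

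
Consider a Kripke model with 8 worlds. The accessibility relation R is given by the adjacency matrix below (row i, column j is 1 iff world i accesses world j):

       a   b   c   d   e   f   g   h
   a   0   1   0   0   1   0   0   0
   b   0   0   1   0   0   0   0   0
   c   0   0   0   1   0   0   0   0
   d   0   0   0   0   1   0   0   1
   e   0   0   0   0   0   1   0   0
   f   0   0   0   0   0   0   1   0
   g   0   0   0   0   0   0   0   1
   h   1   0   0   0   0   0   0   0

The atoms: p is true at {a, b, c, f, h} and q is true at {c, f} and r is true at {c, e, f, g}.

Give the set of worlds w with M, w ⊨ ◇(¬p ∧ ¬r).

{c}

a: successors {b, e}; ¬p ∧ ¬r there: b:F, e:F. ✗
b: successors {c}; ¬p ∧ ¬r there: c:F. ✗
c: successors {d}; ¬p ∧ ¬r there: d:T. ✓
d: successors {e, h}; ¬p ∧ ¬r there: e:F, h:F. ✗
e: successors {f}; ¬p ∧ ¬r there: f:F. ✗
f: successors {g}; ¬p ∧ ¬r there: g:F. ✗
g: successors {h}; ¬p ∧ ¬r there: h:F. ✗
h: successors {a}; ¬p ∧ ¬r there: a:F. ✗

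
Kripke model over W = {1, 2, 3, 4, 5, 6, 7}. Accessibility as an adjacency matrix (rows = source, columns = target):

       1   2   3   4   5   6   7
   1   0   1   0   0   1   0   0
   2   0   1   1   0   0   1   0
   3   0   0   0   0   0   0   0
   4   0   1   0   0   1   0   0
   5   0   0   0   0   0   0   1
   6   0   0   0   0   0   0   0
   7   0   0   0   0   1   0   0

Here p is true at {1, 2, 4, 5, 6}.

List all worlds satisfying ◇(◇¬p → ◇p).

1: successors {2, 5}; ◇¬p → ◇p there: 2:T, 5:F. ✓
2: successors {2, 3, 6}; ◇¬p → ◇p there: 2:T, 3:T, 6:T. ✓
3: no successors, so ◇(◇¬p → ◇p) fails. ✗
4: successors {2, 5}; ◇¬p → ◇p there: 2:T, 5:F. ✓
5: successors {7}; ◇¬p → ◇p there: 7:T. ✓
6: no successors, so ◇(◇¬p → ◇p) fails. ✗
7: successors {5}; ◇¬p → ◇p there: 5:F. ✗

{1, 2, 4, 5}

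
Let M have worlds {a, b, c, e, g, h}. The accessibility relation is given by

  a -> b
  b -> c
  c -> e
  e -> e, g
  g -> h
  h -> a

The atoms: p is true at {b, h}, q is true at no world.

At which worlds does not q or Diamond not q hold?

{a, b, c, e, g, h}

a: not q is T, Diamond not q is T. ✓
b: not q is T, Diamond not q is T. ✓
c: not q is T, Diamond not q is T. ✓
e: not q is T, Diamond not q is T. ✓
g: not q is T, Diamond not q is T. ✓
h: not q is T, Diamond not q is T. ✓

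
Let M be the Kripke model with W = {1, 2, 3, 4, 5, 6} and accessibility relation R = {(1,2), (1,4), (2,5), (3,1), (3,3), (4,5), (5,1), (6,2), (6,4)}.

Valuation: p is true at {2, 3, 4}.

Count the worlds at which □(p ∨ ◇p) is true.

1: successors {2, 4}; p ∨ ◇p there: 2:T, 4:T. ✓
2: successors {5}; p ∨ ◇p there: 5:F. ✗
3: successors {1, 3}; p ∨ ◇p there: 1:T, 3:T. ✓
4: successors {5}; p ∨ ◇p there: 5:F. ✗
5: successors {1}; p ∨ ◇p there: 1:T. ✓
6: successors {2, 4}; p ∨ ◇p there: 2:T, 4:T. ✓
Satisfying worlds: {1, 3, 5, 6}.

4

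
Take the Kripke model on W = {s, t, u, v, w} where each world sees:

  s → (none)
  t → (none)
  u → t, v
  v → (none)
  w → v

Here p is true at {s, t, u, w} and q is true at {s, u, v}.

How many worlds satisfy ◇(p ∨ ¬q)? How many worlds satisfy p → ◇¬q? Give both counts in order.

1 and 2

For ◇(p ∨ ¬q):
s: no successors, so ◇(p ∨ ¬q) fails. ✗
t: no successors, so ◇(p ∨ ¬q) fails. ✗
u: successors {t, v}; p ∨ ¬q there: t:T, v:F. ✓
v: no successors, so ◇(p ∨ ¬q) fails. ✗
w: successors {v}; p ∨ ¬q there: v:F. ✗
— 1 world.
For p → ◇¬q:
s: p is T, ◇¬q is F. ✗
t: p is T, ◇¬q is F. ✗
u: p is T, ◇¬q is T. ✓
v: p is F, ◇¬q is F. ✓
w: p is T, ◇¬q is F. ✗
— 2 worlds.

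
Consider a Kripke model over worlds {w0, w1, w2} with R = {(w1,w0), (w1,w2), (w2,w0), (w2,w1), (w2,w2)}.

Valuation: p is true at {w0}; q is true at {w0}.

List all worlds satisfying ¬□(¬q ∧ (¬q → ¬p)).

{w1, w2}

w0: □(¬q ∧ (¬q → ¬p)) is T. ✗
w1: □(¬q ∧ (¬q → ¬p)) is F. ✓
w2: □(¬q ∧ (¬q → ¬p)) is F. ✓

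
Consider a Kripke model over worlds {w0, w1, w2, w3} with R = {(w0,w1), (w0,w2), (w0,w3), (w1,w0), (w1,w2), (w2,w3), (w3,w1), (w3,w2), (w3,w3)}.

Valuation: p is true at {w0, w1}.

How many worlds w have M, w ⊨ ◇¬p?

w0: successors {w1, w2, w3}; ¬p there: w1:F, w2:T, w3:T. ✓
w1: successors {w0, w2}; ¬p there: w0:F, w2:T. ✓
w2: successors {w3}; ¬p there: w3:T. ✓
w3: successors {w1, w2, w3}; ¬p there: w1:F, w2:T, w3:T. ✓
Satisfying worlds: {w0, w1, w2, w3}.

4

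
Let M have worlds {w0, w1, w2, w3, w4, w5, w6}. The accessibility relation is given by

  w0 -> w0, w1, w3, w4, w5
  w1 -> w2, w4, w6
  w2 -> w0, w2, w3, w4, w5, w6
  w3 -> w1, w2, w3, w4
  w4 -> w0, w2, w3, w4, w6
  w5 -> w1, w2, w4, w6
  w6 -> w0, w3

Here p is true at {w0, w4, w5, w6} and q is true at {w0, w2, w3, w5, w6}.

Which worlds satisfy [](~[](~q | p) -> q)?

w0: successors {w0, w1, w3, w4, w5}; ~[](~q | p) -> q there: w0:T, w1:F, w3:T, w4:F, w5:T. ✗
w1: successors {w2, w4, w6}; ~[](~q | p) -> q there: w2:T, w4:F, w6:T. ✗
w2: successors {w0, w2, w3, w4, w5, w6}; ~[](~q | p) -> q there: w0:T, w2:T, w3:T, w4:F, w5:T, w6:T. ✗
w3: successors {w1, w2, w3, w4}; ~[](~q | p) -> q there: w1:F, w2:T, w3:T, w4:F. ✗
w4: successors {w0, w2, w3, w4, w6}; ~[](~q | p) -> q there: w0:T, w2:T, w3:T, w4:F, w6:T. ✗
w5: successors {w1, w2, w4, w6}; ~[](~q | p) -> q there: w1:F, w2:T, w4:F, w6:T. ✗
w6: successors {w0, w3}; ~[](~q | p) -> q there: w0:T, w3:T. ✓

{w6}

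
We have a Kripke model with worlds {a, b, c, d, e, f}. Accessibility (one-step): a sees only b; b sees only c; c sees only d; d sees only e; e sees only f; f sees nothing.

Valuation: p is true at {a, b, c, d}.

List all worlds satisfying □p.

a: successors {b}; p there: b:T. ✓
b: successors {c}; p there: c:T. ✓
c: successors {d}; p there: d:T. ✓
d: successors {e}; p there: e:F. ✗
e: successors {f}; p there: f:F. ✗
f: no successors, so □p holds vacuously. ✓

{a, b, c, f}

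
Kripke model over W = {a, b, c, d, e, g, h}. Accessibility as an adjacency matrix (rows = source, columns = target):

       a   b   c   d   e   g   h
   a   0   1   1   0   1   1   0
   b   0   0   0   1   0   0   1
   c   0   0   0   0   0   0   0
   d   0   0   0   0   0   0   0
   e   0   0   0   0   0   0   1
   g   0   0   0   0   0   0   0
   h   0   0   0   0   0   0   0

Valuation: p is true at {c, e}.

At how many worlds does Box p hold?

a: successors {b, c, e, g}; p there: b:F, c:T, e:T, g:F. ✗
b: successors {d, h}; p there: d:F, h:F. ✗
c: no successors, so Box p holds vacuously. ✓
d: no successors, so Box p holds vacuously. ✓
e: successors {h}; p there: h:F. ✗
g: no successors, so Box p holds vacuously. ✓
h: no successors, so Box p holds vacuously. ✓
Satisfying worlds: {c, d, g, h}.

4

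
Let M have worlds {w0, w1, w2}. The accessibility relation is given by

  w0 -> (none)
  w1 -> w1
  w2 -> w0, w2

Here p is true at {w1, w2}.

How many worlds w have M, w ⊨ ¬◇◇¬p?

2

w0: ◇◇¬p is F. ✓
w1: ◇◇¬p is F. ✓
w2: ◇◇¬p is T. ✗
Satisfying worlds: {w0, w1}.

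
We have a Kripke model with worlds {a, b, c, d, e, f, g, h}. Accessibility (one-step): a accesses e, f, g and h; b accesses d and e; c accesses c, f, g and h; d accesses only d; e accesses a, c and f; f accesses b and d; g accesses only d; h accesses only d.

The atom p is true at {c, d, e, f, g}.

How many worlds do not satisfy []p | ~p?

3

a: []p is F, ~p is T. ✓
b: []p is T, ~p is T. ✓
c: []p is F, ~p is F. ✗
d: []p is T, ~p is F. ✓
e: []p is F, ~p is F. ✗
f: []p is F, ~p is F. ✗
g: []p is T, ~p is F. ✓
h: []p is T, ~p is T. ✓
Satisfying worlds: {a, b, d, g, h}.
So []p | ~p fails at the other 3 worlds.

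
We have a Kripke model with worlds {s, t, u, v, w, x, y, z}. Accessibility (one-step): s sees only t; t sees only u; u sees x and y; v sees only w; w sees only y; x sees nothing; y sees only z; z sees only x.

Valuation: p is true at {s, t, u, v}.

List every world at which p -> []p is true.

s: p is T, []p is T. ✓
t: p is T, []p is T. ✓
u: p is T, []p is F. ✗
v: p is T, []p is F. ✗
w: p is F, []p is F. ✓
x: p is F, []p is T. ✓
y: p is F, []p is F. ✓
z: p is F, []p is F. ✓

{s, t, w, x, y, z}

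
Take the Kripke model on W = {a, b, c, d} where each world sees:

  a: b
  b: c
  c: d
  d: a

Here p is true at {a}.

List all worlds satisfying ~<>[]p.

{a, b, d}

a: <>[]p is F. ✓
b: <>[]p is F. ✓
c: <>[]p is T. ✗
d: <>[]p is F. ✓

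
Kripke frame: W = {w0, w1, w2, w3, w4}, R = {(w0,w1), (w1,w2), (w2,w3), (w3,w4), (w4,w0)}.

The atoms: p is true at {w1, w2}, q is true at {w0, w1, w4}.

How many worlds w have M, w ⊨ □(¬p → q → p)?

w0: successors {w1}; ¬p → q → p there: w1:T. ✓
w1: successors {w2}; ¬p → q → p there: w2:T. ✓
w2: successors {w3}; ¬p → q → p there: w3:T. ✓
w3: successors {w4}; ¬p → q → p there: w4:F. ✗
w4: successors {w0}; ¬p → q → p there: w0:F. ✗
Satisfying worlds: {w0, w1, w2}.

3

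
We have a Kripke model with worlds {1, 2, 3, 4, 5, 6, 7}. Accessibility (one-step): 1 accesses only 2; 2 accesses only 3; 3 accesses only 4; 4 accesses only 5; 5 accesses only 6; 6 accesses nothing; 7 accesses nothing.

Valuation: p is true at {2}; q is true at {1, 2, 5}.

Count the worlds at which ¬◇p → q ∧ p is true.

2

1: ¬◇p is F, q ∧ p is F. ✓
2: ¬◇p is T, q ∧ p is T. ✓
3: ¬◇p is T, q ∧ p is F. ✗
4: ¬◇p is T, q ∧ p is F. ✗
5: ¬◇p is T, q ∧ p is F. ✗
6: ¬◇p is T, q ∧ p is F. ✗
7: ¬◇p is T, q ∧ p is F. ✗
Satisfying worlds: {1, 2}.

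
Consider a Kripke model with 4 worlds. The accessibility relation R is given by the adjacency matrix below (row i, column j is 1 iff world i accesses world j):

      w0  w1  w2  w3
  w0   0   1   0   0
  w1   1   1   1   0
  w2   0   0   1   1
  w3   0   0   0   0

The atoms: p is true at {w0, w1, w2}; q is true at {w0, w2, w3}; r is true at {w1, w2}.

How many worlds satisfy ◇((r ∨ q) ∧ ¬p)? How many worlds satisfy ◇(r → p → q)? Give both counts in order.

1 and 2

For ◇((r ∨ q) ∧ ¬p):
w0: successors {w1}; (r ∨ q) ∧ ¬p there: w1:F. ✗
w1: successors {w0, w1, w2}; (r ∨ q) ∧ ¬p there: w0:F, w1:F, w2:F. ✗
w2: successors {w2, w3}; (r ∨ q) ∧ ¬p there: w2:F, w3:T. ✓
w3: no successors, so ◇((r ∨ q) ∧ ¬p) fails. ✗
— 1 world.
For ◇(r → p → q):
w0: successors {w1}; r → p → q there: w1:F. ✗
w1: successors {w0, w1, w2}; r → p → q there: w0:T, w1:F, w2:T. ✓
w2: successors {w2, w3}; r → p → q there: w2:T, w3:T. ✓
w3: no successors, so ◇(r → p → q) fails. ✗
— 2 worlds.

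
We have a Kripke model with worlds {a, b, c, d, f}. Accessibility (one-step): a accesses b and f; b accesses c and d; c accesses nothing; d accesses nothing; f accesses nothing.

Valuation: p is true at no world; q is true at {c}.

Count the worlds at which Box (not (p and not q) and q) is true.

a: successors {b, f}; not (p and not q) and q there: b:F, f:F. ✗
b: successors {c, d}; not (p and not q) and q there: c:T, d:F. ✗
c: no successors, so Box (not (p and not q) and q) holds vacuously. ✓
d: no successors, so Box (not (p and not q) and q) holds vacuously. ✓
f: no successors, so Box (not (p and not q) and q) holds vacuously. ✓
Satisfying worlds: {c, d, f}.

3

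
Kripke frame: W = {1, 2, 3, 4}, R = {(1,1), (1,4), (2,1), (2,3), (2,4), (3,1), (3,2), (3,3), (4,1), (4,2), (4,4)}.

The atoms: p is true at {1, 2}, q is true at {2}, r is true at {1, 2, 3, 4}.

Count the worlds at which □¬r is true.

0

1: successors {1, 4}; ¬r there: 1:F, 4:F. ✗
2: successors {1, 3, 4}; ¬r there: 1:F, 3:F, 4:F. ✗
3: successors {1, 2, 3}; ¬r there: 1:F, 2:F, 3:F. ✗
4: successors {1, 2, 4}; ¬r there: 1:F, 2:F, 4:F. ✗
Satisfying worlds: ∅.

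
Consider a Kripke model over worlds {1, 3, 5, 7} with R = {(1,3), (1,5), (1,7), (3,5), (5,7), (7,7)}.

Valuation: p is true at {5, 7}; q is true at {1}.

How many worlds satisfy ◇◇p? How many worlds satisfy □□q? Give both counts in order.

For ◇◇p:
1: successors {3, 5, 7}; ◇p there: 3:T, 5:T, 7:T. ✓
3: successors {5}; ◇p there: 5:T. ✓
5: successors {7}; ◇p there: 7:T. ✓
7: successors {7}; ◇p there: 7:T. ✓
— 4 worlds.
For □□q:
1: successors {3, 5, 7}; □q there: 3:F, 5:F, 7:F. ✗
3: successors {5}; □q there: 5:F. ✗
5: successors {7}; □q there: 7:F. ✗
7: successors {7}; □q there: 7:F. ✗
— 0 worlds.

4 and 0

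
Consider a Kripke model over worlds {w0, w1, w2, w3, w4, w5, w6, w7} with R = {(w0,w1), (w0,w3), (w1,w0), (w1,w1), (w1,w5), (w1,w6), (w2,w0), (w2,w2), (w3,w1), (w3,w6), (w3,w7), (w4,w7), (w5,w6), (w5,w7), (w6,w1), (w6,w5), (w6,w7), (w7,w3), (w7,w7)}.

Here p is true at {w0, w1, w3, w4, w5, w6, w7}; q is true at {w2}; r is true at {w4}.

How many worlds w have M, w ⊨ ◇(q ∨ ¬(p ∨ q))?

w0: successors {w1, w3}; q ∨ ¬(p ∨ q) there: w1:F, w3:F. ✗
w1: successors {w0, w1, w5, w6}; q ∨ ¬(p ∨ q) there: w0:F, w1:F, w5:F, w6:F. ✗
w2: successors {w0, w2}; q ∨ ¬(p ∨ q) there: w0:F, w2:T. ✓
w3: successors {w1, w6, w7}; q ∨ ¬(p ∨ q) there: w1:F, w6:F, w7:F. ✗
w4: successors {w7}; q ∨ ¬(p ∨ q) there: w7:F. ✗
w5: successors {w6, w7}; q ∨ ¬(p ∨ q) there: w6:F, w7:F. ✗
w6: successors {w1, w5, w7}; q ∨ ¬(p ∨ q) there: w1:F, w5:F, w7:F. ✗
w7: successors {w3, w7}; q ∨ ¬(p ∨ q) there: w3:F, w7:F. ✗
Satisfying worlds: {w2}.

1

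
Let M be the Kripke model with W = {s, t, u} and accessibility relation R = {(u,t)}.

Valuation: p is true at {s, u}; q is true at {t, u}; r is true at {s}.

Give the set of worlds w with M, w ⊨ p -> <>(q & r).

{t}

s: p is T, <>(q & r) is F. ✗
t: p is F, <>(q & r) is F. ✓
u: p is T, <>(q & r) is F. ✗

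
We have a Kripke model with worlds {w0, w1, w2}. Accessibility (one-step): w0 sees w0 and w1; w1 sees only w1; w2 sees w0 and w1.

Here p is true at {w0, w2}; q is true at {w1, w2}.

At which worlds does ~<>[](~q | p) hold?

w0: <>[](~q | p) is F. ✓
w1: <>[](~q | p) is F. ✓
w2: <>[](~q | p) is F. ✓

{w0, w1, w2}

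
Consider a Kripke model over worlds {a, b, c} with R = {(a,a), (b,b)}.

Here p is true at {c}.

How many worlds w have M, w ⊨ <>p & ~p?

a: <>p is F, ~p is T. ✗
b: <>p is F, ~p is T. ✗
c: <>p is F, ~p is F. ✗
Satisfying worlds: ∅.

0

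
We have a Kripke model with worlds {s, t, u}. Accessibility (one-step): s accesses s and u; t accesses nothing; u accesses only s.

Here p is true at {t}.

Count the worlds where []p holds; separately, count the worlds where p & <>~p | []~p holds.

1 and 3

For []p:
s: successors {s, u}; p there: s:F, u:F. ✗
t: no successors, so []p holds vacuously. ✓
u: successors {s}; p there: s:F. ✗
— 1 world.
For p & <>~p | []~p:
s: p & <>~p is F, []~p is T. ✓
t: p & <>~p is F, []~p is T. ✓
u: p & <>~p is F, []~p is T. ✓
— 3 worlds.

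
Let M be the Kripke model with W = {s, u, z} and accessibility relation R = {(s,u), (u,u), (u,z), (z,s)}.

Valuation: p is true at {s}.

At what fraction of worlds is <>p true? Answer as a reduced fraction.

1/3

s: successors {u}; p there: u:F. ✗
u: successors {u, z}; p there: u:F, z:F. ✗
z: successors {s}; p there: s:T. ✓
That's 1 of 3 worlds, so 1/3.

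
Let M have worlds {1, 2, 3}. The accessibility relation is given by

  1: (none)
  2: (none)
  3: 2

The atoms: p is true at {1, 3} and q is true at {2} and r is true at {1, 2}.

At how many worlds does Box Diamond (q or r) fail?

1: no successors, so Box Diamond (q or r) holds vacuously. ✓
2: no successors, so Box Diamond (q or r) holds vacuously. ✓
3: successors {2}; Diamond (q or r) there: 2:F. ✗
Satisfying worlds: {1, 2}.
So Box Diamond (q or r) fails at the other 1 world.

1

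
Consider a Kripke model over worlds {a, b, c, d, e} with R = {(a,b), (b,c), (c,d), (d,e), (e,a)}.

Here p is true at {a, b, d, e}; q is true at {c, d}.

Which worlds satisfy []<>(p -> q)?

{a, b}

a: successors {b}; <>(p -> q) there: b:T. ✓
b: successors {c}; <>(p -> q) there: c:T. ✓
c: successors {d}; <>(p -> q) there: d:F. ✗
d: successors {e}; <>(p -> q) there: e:F. ✗
e: successors {a}; <>(p -> q) there: a:F. ✗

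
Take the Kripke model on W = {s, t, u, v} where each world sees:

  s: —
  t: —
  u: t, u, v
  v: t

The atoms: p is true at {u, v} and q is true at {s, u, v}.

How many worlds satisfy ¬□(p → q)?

s: □(p → q) is T. ✗
t: □(p → q) is T. ✗
u: □(p → q) is T. ✗
v: □(p → q) is T. ✗
Satisfying worlds: ∅.

0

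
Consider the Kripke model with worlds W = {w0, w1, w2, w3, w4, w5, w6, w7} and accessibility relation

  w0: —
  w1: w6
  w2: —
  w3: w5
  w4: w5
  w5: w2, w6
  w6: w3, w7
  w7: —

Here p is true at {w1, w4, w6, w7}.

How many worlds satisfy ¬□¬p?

w0: □¬p is T. ✗
w1: □¬p is F. ✓
w2: □¬p is T. ✗
w3: □¬p is T. ✗
w4: □¬p is T. ✗
w5: □¬p is F. ✓
w6: □¬p is F. ✓
w7: □¬p is T. ✗
Satisfying worlds: {w1, w5, w6}.

3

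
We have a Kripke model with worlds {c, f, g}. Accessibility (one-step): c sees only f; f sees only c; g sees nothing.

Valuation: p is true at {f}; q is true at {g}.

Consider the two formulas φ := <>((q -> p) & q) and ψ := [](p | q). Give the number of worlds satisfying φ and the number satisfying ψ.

0 and 2

For <>((q -> p) & q):
c: successors {f}; (q -> p) & q there: f:F. ✗
f: successors {c}; (q -> p) & q there: c:F. ✗
g: no successors, so <>((q -> p) & q) fails. ✗
— 0 worlds.
For [](p | q):
c: successors {f}; p | q there: f:T. ✓
f: successors {c}; p | q there: c:F. ✗
g: no successors, so [](p | q) holds vacuously. ✓
— 2 worlds.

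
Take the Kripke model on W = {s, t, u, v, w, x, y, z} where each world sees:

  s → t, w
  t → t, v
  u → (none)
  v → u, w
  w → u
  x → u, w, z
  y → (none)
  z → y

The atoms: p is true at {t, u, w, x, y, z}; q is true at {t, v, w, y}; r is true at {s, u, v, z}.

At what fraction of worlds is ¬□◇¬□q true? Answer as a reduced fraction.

s: □◇¬□q is F. ✓
t: □◇¬□q is T. ✗
u: □◇¬□q is T. ✗
v: □◇¬□q is F. ✓
w: □◇¬□q is F. ✓
x: □◇¬□q is F. ✓
y: □◇¬□q is T. ✗
z: □◇¬□q is F. ✓
That's 5 of 8 worlds, so 5/8.

5/8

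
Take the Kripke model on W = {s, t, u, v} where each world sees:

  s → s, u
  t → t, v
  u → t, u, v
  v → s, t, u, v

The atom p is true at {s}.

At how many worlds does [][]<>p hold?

0

s: successors {s, u}; []<>p there: s:F, u:F. ✗
t: successors {t, v}; []<>p there: t:F, v:F. ✗
u: successors {t, u, v}; []<>p there: t:F, u:F, v:F. ✗
v: successors {s, t, u, v}; []<>p there: s:F, t:F, u:F, v:F. ✗
Satisfying worlds: ∅.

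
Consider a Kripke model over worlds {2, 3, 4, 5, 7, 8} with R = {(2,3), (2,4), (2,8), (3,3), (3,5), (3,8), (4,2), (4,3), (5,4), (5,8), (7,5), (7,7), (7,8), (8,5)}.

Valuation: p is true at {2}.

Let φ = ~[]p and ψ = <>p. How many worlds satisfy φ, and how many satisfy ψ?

For ~[]p:
2: []p is F. ✓
3: []p is F. ✓
4: []p is F. ✓
5: []p is F. ✓
7: []p is F. ✓
8: []p is F. ✓
— 6 worlds.
For <>p:
2: successors {3, 4, 8}; p there: 3:F, 4:F, 8:F. ✗
3: successors {3, 5, 8}; p there: 3:F, 5:F, 8:F. ✗
4: successors {2, 3}; p there: 2:T, 3:F. ✓
5: successors {4, 8}; p there: 4:F, 8:F. ✗
7: successors {5, 7, 8}; p there: 5:F, 7:F, 8:F. ✗
8: successors {5}; p there: 5:F. ✗
— 1 world.

6 and 1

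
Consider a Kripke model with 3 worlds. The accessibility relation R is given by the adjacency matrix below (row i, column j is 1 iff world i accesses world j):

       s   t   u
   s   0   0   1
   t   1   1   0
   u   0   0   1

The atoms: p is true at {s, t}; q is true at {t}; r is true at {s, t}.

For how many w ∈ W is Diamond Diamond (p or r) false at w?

2

s: successors {u}; Diamond (p or r) there: u:F. ✗
t: successors {s, t}; Diamond (p or r) there: s:F, t:T. ✓
u: successors {u}; Diamond (p or r) there: u:F. ✗
Satisfying worlds: {t}.
So Diamond Diamond (p or r) fails at the other 2 worlds.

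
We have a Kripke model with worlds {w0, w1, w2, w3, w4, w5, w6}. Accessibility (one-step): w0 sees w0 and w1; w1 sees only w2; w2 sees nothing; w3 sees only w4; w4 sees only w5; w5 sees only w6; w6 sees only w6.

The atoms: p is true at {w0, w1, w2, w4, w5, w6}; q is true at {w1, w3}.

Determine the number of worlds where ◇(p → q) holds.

1

w0: successors {w0, w1}; p → q there: w0:F, w1:T. ✓
w1: successors {w2}; p → q there: w2:F. ✗
w2: no successors, so ◇(p → q) fails. ✗
w3: successors {w4}; p → q there: w4:F. ✗
w4: successors {w5}; p → q there: w5:F. ✗
w5: successors {w6}; p → q there: w6:F. ✗
w6: successors {w6}; p → q there: w6:F. ✗
Satisfying worlds: {w0}.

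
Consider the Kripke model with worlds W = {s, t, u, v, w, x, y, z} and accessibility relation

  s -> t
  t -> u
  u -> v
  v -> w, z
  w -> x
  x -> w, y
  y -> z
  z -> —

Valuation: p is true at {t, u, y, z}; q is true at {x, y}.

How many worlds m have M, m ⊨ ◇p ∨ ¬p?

6

s: ◇p is T, ¬p is T. ✓
t: ◇p is T, ¬p is F. ✓
u: ◇p is F, ¬p is F. ✗
v: ◇p is T, ¬p is T. ✓
w: ◇p is F, ¬p is T. ✓
x: ◇p is T, ¬p is T. ✓
y: ◇p is T, ¬p is F. ✓
z: ◇p is F, ¬p is F. ✗
Satisfying worlds: {s, t, v, w, x, y}.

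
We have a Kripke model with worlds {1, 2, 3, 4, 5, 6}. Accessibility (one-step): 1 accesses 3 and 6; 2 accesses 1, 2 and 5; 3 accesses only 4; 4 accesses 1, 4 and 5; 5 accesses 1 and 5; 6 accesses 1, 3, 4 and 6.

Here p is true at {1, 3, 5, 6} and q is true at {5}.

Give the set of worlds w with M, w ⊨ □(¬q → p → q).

1: successors {3, 6}; ¬q → p → q there: 3:F, 6:F. ✗
2: successors {1, 2, 5}; ¬q → p → q there: 1:F, 2:T, 5:T. ✗
3: successors {4}; ¬q → p → q there: 4:T. ✓
4: successors {1, 4, 5}; ¬q → p → q there: 1:F, 4:T, 5:T. ✗
5: successors {1, 5}; ¬q → p → q there: 1:F, 5:T. ✗
6: successors {1, 3, 4, 6}; ¬q → p → q there: 1:F, 3:F, 4:T, 6:F. ✗

{3}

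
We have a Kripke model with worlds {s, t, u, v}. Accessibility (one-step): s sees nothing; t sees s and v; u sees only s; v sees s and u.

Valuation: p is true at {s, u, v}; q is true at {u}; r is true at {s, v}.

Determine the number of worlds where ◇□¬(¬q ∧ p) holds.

s: no successors, so ◇□¬(¬q ∧ p) fails. ✗
t: successors {s, v}; □¬(¬q ∧ p) there: s:T, v:F. ✓
u: successors {s}; □¬(¬q ∧ p) there: s:T. ✓
v: successors {s, u}; □¬(¬q ∧ p) there: s:T, u:F. ✓
Satisfying worlds: {t, u, v}.

3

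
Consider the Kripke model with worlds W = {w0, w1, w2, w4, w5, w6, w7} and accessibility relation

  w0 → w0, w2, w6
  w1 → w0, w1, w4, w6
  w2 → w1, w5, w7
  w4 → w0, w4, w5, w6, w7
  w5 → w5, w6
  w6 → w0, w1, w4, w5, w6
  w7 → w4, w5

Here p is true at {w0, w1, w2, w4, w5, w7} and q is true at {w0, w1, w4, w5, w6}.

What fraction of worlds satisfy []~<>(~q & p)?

w0: successors {w0, w2, w6}; ~<>(~q & p) there: w0:F, w2:F, w6:T. ✗
w1: successors {w0, w1, w4, w6}; ~<>(~q & p) there: w0:F, w1:T, w4:F, w6:T. ✗
w2: successors {w1, w5, w7}; ~<>(~q & p) there: w1:T, w5:T, w7:T. ✓
w4: successors {w0, w4, w5, w6, w7}; ~<>(~q & p) there: w0:F, w4:F, w5:T, w6:T, w7:T. ✗
w5: successors {w5, w6}; ~<>(~q & p) there: w5:T, w6:T. ✓
w6: successors {w0, w1, w4, w5, w6}; ~<>(~q & p) there: w0:F, w1:T, w4:F, w5:T, w6:T. ✗
w7: successors {w4, w5}; ~<>(~q & p) there: w4:F, w5:T. ✗
That's 2 of 7 worlds, so 2/7.

2/7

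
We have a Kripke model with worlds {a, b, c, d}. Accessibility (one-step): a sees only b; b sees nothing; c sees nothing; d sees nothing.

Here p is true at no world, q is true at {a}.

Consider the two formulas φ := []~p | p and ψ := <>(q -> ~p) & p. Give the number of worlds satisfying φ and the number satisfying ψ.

4 and 0

For []~p | p:
a: []~p is T, p is F. ✓
b: []~p is T, p is F. ✓
c: []~p is T, p is F. ✓
d: []~p is T, p is F. ✓
— 4 worlds.
For <>(q -> ~p) & p:
a: <>(q -> ~p) is T, p is F. ✗
b: <>(q -> ~p) is F, p is F. ✗
c: <>(q -> ~p) is F, p is F. ✗
d: <>(q -> ~p) is F, p is F. ✗
— 0 worlds.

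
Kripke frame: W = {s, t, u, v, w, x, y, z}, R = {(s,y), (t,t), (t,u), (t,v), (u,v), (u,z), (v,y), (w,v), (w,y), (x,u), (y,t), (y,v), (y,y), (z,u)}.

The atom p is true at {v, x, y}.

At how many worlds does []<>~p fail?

4

s: successors {y}; <>~p there: y:T. ✓
t: successors {t, u, v}; <>~p there: t:T, u:T, v:F. ✗
u: successors {v, z}; <>~p there: v:F, z:T. ✗
v: successors {y}; <>~p there: y:T. ✓
w: successors {v, y}; <>~p there: v:F, y:T. ✗
x: successors {u}; <>~p there: u:T. ✓
y: successors {t, v, y}; <>~p there: t:T, v:F, y:T. ✗
z: successors {u}; <>~p there: u:T. ✓
Satisfying worlds: {s, v, x, z}.
So []<>~p fails at the other 4 worlds.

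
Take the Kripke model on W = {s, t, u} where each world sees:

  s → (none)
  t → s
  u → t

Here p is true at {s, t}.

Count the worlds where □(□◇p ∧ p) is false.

1

s: no successors, so □(□◇p ∧ p) holds vacuously. ✓
t: successors {s}; □◇p ∧ p there: s:T. ✓
u: successors {t}; □◇p ∧ p there: t:F. ✗
Satisfying worlds: {s, t}.
So □(□◇p ∧ p) fails at the other 1 world.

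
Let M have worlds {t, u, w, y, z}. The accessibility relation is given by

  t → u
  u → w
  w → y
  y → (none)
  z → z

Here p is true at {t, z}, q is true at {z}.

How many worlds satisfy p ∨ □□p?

4

t: p is T, □□p is F. ✓
u: p is F, □□p is F. ✗
w: p is F, □□p is T. ✓
y: p is F, □□p is T. ✓
z: p is T, □□p is T. ✓
Satisfying worlds: {t, w, y, z}.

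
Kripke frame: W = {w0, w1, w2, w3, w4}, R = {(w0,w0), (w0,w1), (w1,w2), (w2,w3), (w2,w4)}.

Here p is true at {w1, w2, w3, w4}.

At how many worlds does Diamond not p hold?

w0: successors {w0, w1}; not p there: w0:T, w1:F. ✓
w1: successors {w2}; not p there: w2:F. ✗
w2: successors {w3, w4}; not p there: w3:F, w4:F. ✗
w3: no successors, so Diamond not p fails. ✗
w4: no successors, so Diamond not p fails. ✗
Satisfying worlds: {w0}.

1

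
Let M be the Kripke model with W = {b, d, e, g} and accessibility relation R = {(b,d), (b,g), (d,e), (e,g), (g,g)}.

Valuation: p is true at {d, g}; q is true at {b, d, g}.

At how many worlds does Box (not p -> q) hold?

b: successors {d, g}; not p -> q there: d:T, g:T. ✓
d: successors {e}; not p -> q there: e:F. ✗
e: successors {g}; not p -> q there: g:T. ✓
g: successors {g}; not p -> q there: g:T. ✓
Satisfying worlds: {b, e, g}.

3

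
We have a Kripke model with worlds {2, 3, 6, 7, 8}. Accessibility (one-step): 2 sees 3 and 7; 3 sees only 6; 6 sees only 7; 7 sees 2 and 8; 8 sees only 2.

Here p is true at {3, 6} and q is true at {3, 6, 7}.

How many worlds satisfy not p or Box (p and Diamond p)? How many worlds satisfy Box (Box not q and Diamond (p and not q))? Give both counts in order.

For not p or Box (p and Diamond p):
2: not p is T, Box (p and Diamond p) is F. ✓
3: not p is F, Box (p and Diamond p) is F. ✗
6: not p is F, Box (p and Diamond p) is F. ✗
7: not p is T, Box (p and Diamond p) is F. ✓
8: not p is T, Box (p and Diamond p) is F. ✓
— 3 worlds.
For Box (Box not q and Diamond (p and not q)):
2: successors {3, 7}; Box not q and Diamond (p and not q) there: 3:F, 7:F. ✗
3: successors {6}; Box not q and Diamond (p and not q) there: 6:F. ✗
6: successors {7}; Box not q and Diamond (p and not q) there: 7:F. ✗
7: successors {2, 8}; Box not q and Diamond (p and not q) there: 2:F, 8:F. ✗
8: successors {2}; Box not q and Diamond (p and not q) there: 2:F. ✗
— 0 worlds.

3 and 0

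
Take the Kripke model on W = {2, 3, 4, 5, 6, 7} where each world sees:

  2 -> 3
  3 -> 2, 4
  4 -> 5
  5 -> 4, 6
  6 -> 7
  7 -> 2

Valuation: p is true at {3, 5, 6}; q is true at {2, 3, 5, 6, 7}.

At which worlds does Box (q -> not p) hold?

2: successors {3}; q -> not p there: 3:F. ✗
3: successors {2, 4}; q -> not p there: 2:T, 4:T. ✓
4: successors {5}; q -> not p there: 5:F. ✗
5: successors {4, 6}; q -> not p there: 4:T, 6:F. ✗
6: successors {7}; q -> not p there: 7:T. ✓
7: successors {2}; q -> not p there: 2:T. ✓

{3, 6, 7}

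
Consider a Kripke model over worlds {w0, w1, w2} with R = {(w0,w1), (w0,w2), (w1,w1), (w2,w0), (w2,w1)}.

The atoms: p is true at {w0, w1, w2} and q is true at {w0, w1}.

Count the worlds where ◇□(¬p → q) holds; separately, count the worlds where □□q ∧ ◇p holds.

For ◇□(¬p → q):
w0: successors {w1, w2}; □(¬p → q) there: w1:T, w2:T. ✓
w1: successors {w1}; □(¬p → q) there: w1:T. ✓
w2: successors {w0, w1}; □(¬p → q) there: w0:T, w1:T. ✓
— 3 worlds.
For □□q ∧ ◇p:
w0: □□q is T, ◇p is T. ✓
w1: □□q is T, ◇p is T. ✓
w2: □□q is F, ◇p is T. ✗
— 2 worlds.

3 and 2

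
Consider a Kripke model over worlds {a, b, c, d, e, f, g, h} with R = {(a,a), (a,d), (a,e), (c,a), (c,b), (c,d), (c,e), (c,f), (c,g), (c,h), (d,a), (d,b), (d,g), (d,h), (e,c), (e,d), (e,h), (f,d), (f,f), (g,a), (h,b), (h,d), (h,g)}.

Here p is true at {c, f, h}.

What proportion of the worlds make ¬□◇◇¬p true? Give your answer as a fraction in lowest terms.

a: □◇◇¬p is T. ✗
b: □◇◇¬p is T. ✗
c: □◇◇¬p is F. ✓
d: □◇◇¬p is F. ✓
e: □◇◇¬p is T. ✗
f: □◇◇¬p is T. ✗
g: □◇◇¬p is T. ✗
h: □◇◇¬p is F. ✓
That's 3 of 8 worlds, so 3/8.

3/8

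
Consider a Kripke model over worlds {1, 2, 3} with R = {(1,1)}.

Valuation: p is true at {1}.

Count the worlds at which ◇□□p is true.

1: successors {1}; □□p there: 1:T. ✓
2: no successors, so ◇□□p fails. ✗
3: no successors, so ◇□□p fails. ✗
Satisfying worlds: {1}.

1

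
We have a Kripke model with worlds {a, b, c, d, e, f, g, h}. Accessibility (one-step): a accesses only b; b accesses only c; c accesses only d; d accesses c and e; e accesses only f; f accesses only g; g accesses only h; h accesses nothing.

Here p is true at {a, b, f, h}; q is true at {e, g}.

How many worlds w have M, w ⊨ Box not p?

a: successors {b}; not p there: b:F. ✗
b: successors {c}; not p there: c:T. ✓
c: successors {d}; not p there: d:T. ✓
d: successors {c, e}; not p there: c:T, e:T. ✓
e: successors {f}; not p there: f:F. ✗
f: successors {g}; not p there: g:T. ✓
g: successors {h}; not p there: h:F. ✗
h: no successors, so Box not p holds vacuously. ✓
Satisfying worlds: {b, c, d, f, h}.

5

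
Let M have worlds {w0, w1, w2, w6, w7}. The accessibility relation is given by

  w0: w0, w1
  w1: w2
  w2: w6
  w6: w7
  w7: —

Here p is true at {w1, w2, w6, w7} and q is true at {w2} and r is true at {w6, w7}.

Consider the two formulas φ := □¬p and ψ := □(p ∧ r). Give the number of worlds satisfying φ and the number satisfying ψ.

1 and 3

For □¬p:
w0: successors {w0, w1}; ¬p there: w0:T, w1:F. ✗
w1: successors {w2}; ¬p there: w2:F. ✗
w2: successors {w6}; ¬p there: w6:F. ✗
w6: successors {w7}; ¬p there: w7:F. ✗
w7: no successors, so □¬p holds vacuously. ✓
— 1 world.
For □(p ∧ r):
w0: successors {w0, w1}; p ∧ r there: w0:F, w1:F. ✗
w1: successors {w2}; p ∧ r there: w2:F. ✗
w2: successors {w6}; p ∧ r there: w6:T. ✓
w6: successors {w7}; p ∧ r there: w7:T. ✓
w7: no successors, so □(p ∧ r) holds vacuously. ✓
— 3 worlds.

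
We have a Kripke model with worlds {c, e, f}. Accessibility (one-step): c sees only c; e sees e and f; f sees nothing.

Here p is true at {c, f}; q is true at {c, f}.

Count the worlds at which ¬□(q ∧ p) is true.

1

c: □(q ∧ p) is T. ✗
e: □(q ∧ p) is F. ✓
f: □(q ∧ p) is T. ✗
Satisfying worlds: {e}.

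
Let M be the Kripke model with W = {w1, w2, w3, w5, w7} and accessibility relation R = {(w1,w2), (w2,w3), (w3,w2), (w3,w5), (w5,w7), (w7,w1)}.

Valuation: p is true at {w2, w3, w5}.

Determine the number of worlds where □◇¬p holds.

w1: successors {w2}; ◇¬p there: w2:F. ✗
w2: successors {w3}; ◇¬p there: w3:F. ✗
w3: successors {w2, w5}; ◇¬p there: w2:F, w5:T. ✗
w5: successors {w7}; ◇¬p there: w7:T. ✓
w7: successors {w1}; ◇¬p there: w1:F. ✗
Satisfying worlds: {w5}.

1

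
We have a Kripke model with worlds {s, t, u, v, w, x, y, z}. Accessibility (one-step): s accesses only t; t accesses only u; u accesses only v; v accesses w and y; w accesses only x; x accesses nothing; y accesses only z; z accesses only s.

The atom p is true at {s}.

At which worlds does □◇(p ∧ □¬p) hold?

{x, y}

s: successors {t}; ◇(p ∧ □¬p) there: t:F. ✗
t: successors {u}; ◇(p ∧ □¬p) there: u:F. ✗
u: successors {v}; ◇(p ∧ □¬p) there: v:F. ✗
v: successors {w, y}; ◇(p ∧ □¬p) there: w:F, y:F. ✗
w: successors {x}; ◇(p ∧ □¬p) there: x:F. ✗
x: no successors, so □◇(p ∧ □¬p) holds vacuously. ✓
y: successors {z}; ◇(p ∧ □¬p) there: z:T. ✓
z: successors {s}; ◇(p ∧ □¬p) there: s:F. ✗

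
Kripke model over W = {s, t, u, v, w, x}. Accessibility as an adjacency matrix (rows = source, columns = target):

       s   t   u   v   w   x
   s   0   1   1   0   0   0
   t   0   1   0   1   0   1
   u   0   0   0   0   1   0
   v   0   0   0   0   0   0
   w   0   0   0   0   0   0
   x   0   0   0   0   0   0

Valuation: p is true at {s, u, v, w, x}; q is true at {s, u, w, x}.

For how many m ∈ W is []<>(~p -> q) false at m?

2

s: successors {t, u}; <>(~p -> q) there: t:T, u:T. ✓
t: successors {t, v, x}; <>(~p -> q) there: t:T, v:F, x:F. ✗
u: successors {w}; <>(~p -> q) there: w:F. ✗
v: no successors, so []<>(~p -> q) holds vacuously. ✓
w: no successors, so []<>(~p -> q) holds vacuously. ✓
x: no successors, so []<>(~p -> q) holds vacuously. ✓
Satisfying worlds: {s, v, w, x}.
So []<>(~p -> q) fails at the other 2 worlds.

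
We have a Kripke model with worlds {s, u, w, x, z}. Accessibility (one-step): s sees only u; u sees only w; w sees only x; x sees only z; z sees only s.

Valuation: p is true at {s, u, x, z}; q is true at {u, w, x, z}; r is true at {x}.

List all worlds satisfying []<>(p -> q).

{s, u, w, z}

s: successors {u}; <>(p -> q) there: u:T. ✓
u: successors {w}; <>(p -> q) there: w:T. ✓
w: successors {x}; <>(p -> q) there: x:T. ✓
x: successors {z}; <>(p -> q) there: z:F. ✗
z: successors {s}; <>(p -> q) there: s:T. ✓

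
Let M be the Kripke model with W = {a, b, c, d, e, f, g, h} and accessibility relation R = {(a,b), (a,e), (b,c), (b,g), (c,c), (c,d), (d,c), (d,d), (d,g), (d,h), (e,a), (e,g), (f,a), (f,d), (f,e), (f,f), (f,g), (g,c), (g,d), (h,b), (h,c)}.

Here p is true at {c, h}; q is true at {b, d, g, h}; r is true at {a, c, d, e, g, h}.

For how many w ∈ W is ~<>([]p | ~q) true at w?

a: <>([]p | ~q) is T. ✗
b: <>([]p | ~q) is T. ✗
c: <>([]p | ~q) is T. ✗
d: <>([]p | ~q) is T. ✗
e: <>([]p | ~q) is T. ✗
f: <>([]p | ~q) is T. ✗
g: <>([]p | ~q) is T. ✗
h: <>([]p | ~q) is T. ✗
Satisfying worlds: ∅.

0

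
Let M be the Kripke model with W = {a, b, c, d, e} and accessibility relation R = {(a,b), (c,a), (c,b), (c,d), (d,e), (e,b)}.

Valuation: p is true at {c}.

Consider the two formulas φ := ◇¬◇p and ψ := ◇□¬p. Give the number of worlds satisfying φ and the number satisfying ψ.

4 and 4

For ◇¬◇p:
a: successors {b}; ¬◇p there: b:T. ✓
b: no successors, so ◇¬◇p fails. ✗
c: successors {a, b, d}; ¬◇p there: a:T, b:T, d:T. ✓
d: successors {e}; ¬◇p there: e:T. ✓
e: successors {b}; ¬◇p there: b:T. ✓
— 4 worlds.
For ◇□¬p:
a: successors {b}; □¬p there: b:T. ✓
b: no successors, so ◇□¬p fails. ✗
c: successors {a, b, d}; □¬p there: a:T, b:T, d:T. ✓
d: successors {e}; □¬p there: e:T. ✓
e: successors {b}; □¬p there: b:T. ✓
— 4 worlds.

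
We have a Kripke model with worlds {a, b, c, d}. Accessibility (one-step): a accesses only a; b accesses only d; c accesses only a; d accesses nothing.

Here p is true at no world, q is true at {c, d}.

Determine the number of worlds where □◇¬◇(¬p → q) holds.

a: successors {a}; ◇¬◇(¬p → q) there: a:T. ✓
b: successors {d}; ◇¬◇(¬p → q) there: d:F. ✗
c: successors {a}; ◇¬◇(¬p → q) there: a:T. ✓
d: no successors, so □◇¬◇(¬p → q) holds vacuously. ✓
Satisfying worlds: {a, c, d}.

3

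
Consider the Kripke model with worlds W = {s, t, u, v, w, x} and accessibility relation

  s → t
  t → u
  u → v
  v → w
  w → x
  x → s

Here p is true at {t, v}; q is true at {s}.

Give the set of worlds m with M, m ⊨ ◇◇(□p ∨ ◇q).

s: successors {t}; ◇(□p ∨ ◇q) there: t:T. ✓
t: successors {u}; ◇(□p ∨ ◇q) there: u:F. ✗
u: successors {v}; ◇(□p ∨ ◇q) there: v:F. ✗
v: successors {w}; ◇(□p ∨ ◇q) there: w:T. ✓
w: successors {x}; ◇(□p ∨ ◇q) there: x:T. ✓
x: successors {s}; ◇(□p ∨ ◇q) there: s:F. ✗

{s, v, w}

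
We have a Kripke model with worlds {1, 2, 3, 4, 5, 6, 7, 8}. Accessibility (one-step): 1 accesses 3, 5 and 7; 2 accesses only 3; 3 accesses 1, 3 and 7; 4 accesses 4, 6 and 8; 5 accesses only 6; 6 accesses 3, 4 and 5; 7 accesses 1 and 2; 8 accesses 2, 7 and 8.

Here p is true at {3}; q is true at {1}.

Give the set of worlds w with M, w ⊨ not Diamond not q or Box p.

1: not Diamond not q is F, Box p is F. ✗
2: not Diamond not q is F, Box p is T. ✓
3: not Diamond not q is F, Box p is F. ✗
4: not Diamond not q is F, Box p is F. ✗
5: not Diamond not q is F, Box p is F. ✗
6: not Diamond not q is F, Box p is F. ✗
7: not Diamond not q is F, Box p is F. ✗
8: not Diamond not q is F, Box p is F. ✗

{2}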